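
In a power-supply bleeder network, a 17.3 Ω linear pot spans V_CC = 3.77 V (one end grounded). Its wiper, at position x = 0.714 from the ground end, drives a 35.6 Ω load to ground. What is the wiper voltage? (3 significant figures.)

V_out ≈ 2.45 V

Split the track: R_lower = x·R_p = 12.35 Ω, R_upper = (1−x)·R_p = 4.948 Ω.
R_L loads the lower segment: effective lower R = 9.170 Ω.
Then V_out = V_CC · 9.170/(4.948 + 9.170) = 2.449 V.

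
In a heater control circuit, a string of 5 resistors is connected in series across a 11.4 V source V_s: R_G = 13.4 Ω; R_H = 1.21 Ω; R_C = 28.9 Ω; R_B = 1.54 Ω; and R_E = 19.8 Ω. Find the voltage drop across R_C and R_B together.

Total series resistance ΣR = 13.4 + 1.21 + 28.9 + 1.54 + 19.8 = 64.85 Ω.
R_{R_C..R_B} = 28.9 + 1.54 = 30.44 Ω.
Voltage divider: V = V_s · (30.44 / 64.85) = 11.4 × 0.4694 = 5.351 V.

V ≈ 5.35 V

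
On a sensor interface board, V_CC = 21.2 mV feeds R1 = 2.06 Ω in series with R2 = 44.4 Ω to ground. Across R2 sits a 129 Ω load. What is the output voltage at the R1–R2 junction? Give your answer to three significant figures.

First combine the lower leg with the load: R2 ‖ R_L = 33.03 Ω.
Then V_out = V_CC · R2'/(R1 + R2') = 21.2 × 33.03/35.09 = 19.96 mV.

V_out ≈ 20.0 mV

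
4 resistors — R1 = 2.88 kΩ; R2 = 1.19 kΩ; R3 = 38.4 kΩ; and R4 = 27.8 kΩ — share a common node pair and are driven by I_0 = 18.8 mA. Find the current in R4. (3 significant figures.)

Conductances: ΣG = 1/2.88 + 1/1.19 + 1/38.4 + 1/27.8 = 1.250 (1/kΩ).
Current divider: I(R4) = I_0 · G_k/ΣG = 18.8 × (0.03597/1.250) = 18.8 × 0.02879 = 0.5412 mA.

I ≈ 0.541 mA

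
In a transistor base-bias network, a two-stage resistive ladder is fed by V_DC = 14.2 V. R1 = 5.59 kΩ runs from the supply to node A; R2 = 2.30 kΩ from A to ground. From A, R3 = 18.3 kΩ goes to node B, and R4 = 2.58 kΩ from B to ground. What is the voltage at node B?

V_B ≈ 0.474 V

Node A sees R2 in parallel with the series input of stage 2, R3 + R4 = 20.88 kΩ.
R2 ‖ (R3+R4) = 2.072 kΩ.
So V_A = 14.2 × 0.2704 = 3.840 V.
Stage 2 is unloaded, so V_B = V_A · R4/(R3+R4) = 3.840 × 2.58/20.88 = 0.4745 V.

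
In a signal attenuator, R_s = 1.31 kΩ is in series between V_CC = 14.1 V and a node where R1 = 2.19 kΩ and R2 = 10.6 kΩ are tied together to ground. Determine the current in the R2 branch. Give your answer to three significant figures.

Combine the parallel branches: R_p = (1/2.19 + 1/10.6)⁻¹ = 1.815 kΩ.
V_A by voltage divider: V_A = 14.1 × 1.815/(1.31 + 1.815) = 8.189 V.
I(R2) = V_A / R2 = 8.189/10.6 = 0.7726 mA.

I ≈ 0.773 mA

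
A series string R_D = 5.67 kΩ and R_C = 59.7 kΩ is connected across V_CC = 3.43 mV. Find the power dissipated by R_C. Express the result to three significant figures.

The common current is I = 3.43/65.37 = 0.05247 µA.
P = I²R = 0.002753 × 59.7 = 0.1644 nW.

P ≈ 0.164 nW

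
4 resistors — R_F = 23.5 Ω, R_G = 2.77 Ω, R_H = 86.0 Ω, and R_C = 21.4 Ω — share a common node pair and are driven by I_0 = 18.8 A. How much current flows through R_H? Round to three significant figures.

ΣG = 1/23.5 + 1/2.77 + 1/86.0 + 1/21.4 = 0.4619.
Current divider: I(R_H) = I_0 · G_k/ΣG = 18.8 × (0.01163/0.4619) = 18.8 × 0.02517 = 0.4733 A.

I ≈ 0.473 A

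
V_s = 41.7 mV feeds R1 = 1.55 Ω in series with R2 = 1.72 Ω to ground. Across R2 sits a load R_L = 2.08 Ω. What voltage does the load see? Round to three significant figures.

V_out ≈ 15.8 mV

R2 ‖ R_L = (1.72 × 2.08)/(1.72 + 2.08) = 0.9415 Ω.
Voltage divider with the loaded lower leg: V_out = 41.7 × 0.9415/(1.55 + 0.9415) = 41.7 × 0.3779 = 15.76 mV.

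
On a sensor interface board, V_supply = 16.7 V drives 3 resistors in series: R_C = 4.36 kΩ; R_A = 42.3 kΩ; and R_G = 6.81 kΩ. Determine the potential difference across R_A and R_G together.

Total series resistance ΣR = 4.36 + 42.3 + 6.81 = 53.47 kΩ.
R_{R_A..R_G} = 42.3 + 6.81 = 49.11 kΩ.
V = V_supply · R/ΣR = 16.7 × 0.9185 = 15.34 V.

V ≈ 15.3 V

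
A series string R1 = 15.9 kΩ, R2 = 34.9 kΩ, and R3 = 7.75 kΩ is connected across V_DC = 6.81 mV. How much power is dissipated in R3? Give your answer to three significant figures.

P ≈ 0.105 nW

ΣR = 58.55 kΩ → I = 6.81/58.55 = 0.1163 µA.
P(R3) = I²·R3 = (0.1163)² × 7.75 = 0.1048 nW.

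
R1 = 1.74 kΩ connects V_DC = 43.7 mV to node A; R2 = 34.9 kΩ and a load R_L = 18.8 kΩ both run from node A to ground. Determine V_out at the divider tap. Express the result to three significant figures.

V_out ≈ 38.3 mV

The load sits in parallel with R2, giving an effective lower resistance R2' = R2·R_L/(R2+R_L) = 12.22 kΩ.
Now apply the divider: V_out = 43.7 × 0.8753 = 38.25 mV.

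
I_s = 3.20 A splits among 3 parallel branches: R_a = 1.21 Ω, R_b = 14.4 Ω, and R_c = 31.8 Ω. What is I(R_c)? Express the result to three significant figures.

I ≈ 0.109 A

Total conductance ΣG = 1/1.21 + 1/14.4 + 1/31.8 = 0.9273 (units of 1/Ω).
R_c takes the fraction G_k/ΣG = 0.03145/0.9273 = 0.03391, so I = 3.20 × 0.03391 = 0.1085 A.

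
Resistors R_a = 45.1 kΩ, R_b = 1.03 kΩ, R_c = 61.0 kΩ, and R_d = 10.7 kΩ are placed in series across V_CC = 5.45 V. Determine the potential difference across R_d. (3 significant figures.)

V ≈ 0.495 V

ΣR = 45.1 + 1.03 + 61.0 + 10.7 = 117.8 kΩ.
V = V_CC · R/ΣR = 5.45 × 0.09081 = 0.4949 V.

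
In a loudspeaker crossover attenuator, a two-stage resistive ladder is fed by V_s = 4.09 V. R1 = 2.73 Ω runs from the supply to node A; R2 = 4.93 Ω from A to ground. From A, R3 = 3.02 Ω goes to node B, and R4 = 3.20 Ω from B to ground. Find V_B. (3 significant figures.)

Looking into the second stage from A: R3 + R4 = 6.220 Ω appears in parallel with R2.
Effective lower resistance at A: R2 ‖ 6.220 = 2.750 Ω.
So V_A = 4.09 × 0.5018 = 2.053 V.
Stage 2 is unloaded, so V_B = V_A · R4/(R3+R4) = 2.053 × 3.20/6.220 = 1.056 V.

V_B ≈ 1.06 V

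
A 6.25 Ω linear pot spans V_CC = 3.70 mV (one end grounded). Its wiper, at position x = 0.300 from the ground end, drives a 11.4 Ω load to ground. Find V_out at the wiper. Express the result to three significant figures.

V_out ≈ 0.995 mV

Lower segment x·R_p = 1.875 Ω; upper segment (1−x)·R_p = 4.375 Ω.
Lower segment in parallel with the load: 1.875 ‖ 11.4 = 1.610 Ω.
V_out = 3.70 × 1.610/(4.375 + 1.610) = 0.9954 mV.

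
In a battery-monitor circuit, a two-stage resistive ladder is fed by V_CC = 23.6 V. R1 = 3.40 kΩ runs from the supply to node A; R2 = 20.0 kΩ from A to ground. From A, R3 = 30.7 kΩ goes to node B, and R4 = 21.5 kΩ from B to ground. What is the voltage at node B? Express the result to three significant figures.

V_B ≈ 7.87 V

Looking into the second stage from A: R3 + R4 = 52.20 kΩ appears in parallel with R2.
Effective lower resistance at A: R2 ‖ 52.20 = 14.46 kΩ.
First divider: V_A = V_CC · 14.46/(3.40 + 14.46) = 19.11 V.
V_B = V_A × 0.4119 = 7.870 V.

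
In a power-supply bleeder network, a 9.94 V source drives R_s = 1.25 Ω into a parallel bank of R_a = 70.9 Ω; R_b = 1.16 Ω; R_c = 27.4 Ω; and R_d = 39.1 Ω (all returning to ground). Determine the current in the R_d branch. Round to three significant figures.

I ≈ 0.117 A

Equivalent of the parallel group: R_p = 1.066 Ω.
Node voltage V_A = V_supply · R_p/(R_s + R_p) = 9.94 × 0.4602 = 4.575 V.
I(R_d) = V_A / R_d = 4.575/39.1 = 0.1170 A.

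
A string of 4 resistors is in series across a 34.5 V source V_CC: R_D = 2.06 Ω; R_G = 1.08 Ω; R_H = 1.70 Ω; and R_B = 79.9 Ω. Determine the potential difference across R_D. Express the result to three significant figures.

Total series resistance ΣR = 2.06 + 1.08 + 1.70 + 79.9 = 84.74 Ω.
V = V_CC · R/ΣR = 34.5 × 0.02431 = 0.8387 V.

V ≈ 0.839 V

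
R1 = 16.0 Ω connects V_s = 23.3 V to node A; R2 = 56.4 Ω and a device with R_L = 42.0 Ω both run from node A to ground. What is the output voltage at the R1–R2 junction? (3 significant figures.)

V_out ≈ 14.0 V

First combine the lower leg with the load: R2 ‖ R_L = 24.07 Ω.
Now apply the divider: V_out = 23.3 × 0.6007 = 14.00 V.
(Unloaded it would be 18.2 V; the load pulls it down.)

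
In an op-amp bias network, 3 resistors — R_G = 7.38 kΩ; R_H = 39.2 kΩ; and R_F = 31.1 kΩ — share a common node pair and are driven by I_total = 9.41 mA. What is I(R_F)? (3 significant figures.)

ΣG = 1/7.38 + 1/39.2 + 1/31.1 = 0.1932.
R_F takes the fraction G_k/ΣG = 0.03215/0.1932 = 0.1665, so I = 9.41 × 0.1665 = 1.566 mA.

I ≈ 1.57 mA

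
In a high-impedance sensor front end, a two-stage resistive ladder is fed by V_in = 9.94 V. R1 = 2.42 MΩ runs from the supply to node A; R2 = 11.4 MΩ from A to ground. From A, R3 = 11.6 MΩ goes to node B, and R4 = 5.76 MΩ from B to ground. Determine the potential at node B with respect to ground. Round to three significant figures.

Looking into the second stage from A: R3 + R4 = 17.36 MΩ appears in parallel with R2.
R2 ‖ (R3+R4) = 6.881 MΩ.
V_A = 9.94 × 6.881/(2.42 + 6.881) = 7.354 V.
Then the unloaded second divider: V_B = V_A × R4/(R3+R4) = 7.354 × 0.3318 = 2.440 V.

V_B ≈ 2.44 V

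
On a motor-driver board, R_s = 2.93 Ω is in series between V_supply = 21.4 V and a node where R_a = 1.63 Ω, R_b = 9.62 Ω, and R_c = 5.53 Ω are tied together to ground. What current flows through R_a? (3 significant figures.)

I ≈ 3.61 A

Combine the parallel branches: R_p = (1/1.63 + 1/9.62 + 1/5.53)⁻¹ = 1.113 Ω.
V_A = 21.4 × 1.113/4.043 = 5.892 V.
I(R_a) = V_A / R_a = 5.892/1.63 = 3.615 A.
(Equivalently: I_total = 5.293 A, then current-divider fraction G_k/ΣG = 0.6830.)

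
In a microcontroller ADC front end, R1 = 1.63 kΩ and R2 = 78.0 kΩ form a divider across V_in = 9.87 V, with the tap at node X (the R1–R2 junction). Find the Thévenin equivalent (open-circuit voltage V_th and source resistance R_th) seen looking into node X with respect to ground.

With X open, the divider is unloaded: V_th = 9.87 × 78.0/79.63 = 9.668 V.
Zeroing V_in shorts the top of R1 to ground, so R_th = R1 ‖ R2 = 1.597 kΩ.

V_th ≈ 9.67 V, R_th ≈ 1.60 kΩ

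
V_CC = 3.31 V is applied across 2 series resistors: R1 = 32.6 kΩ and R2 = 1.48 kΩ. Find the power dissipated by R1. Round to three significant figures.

The common current is I = 3.31/34.08 = 0.09712 mA.
P = I²R = 0.009433 × 32.6 = 0.3075 mW.

P ≈ 0.308 mW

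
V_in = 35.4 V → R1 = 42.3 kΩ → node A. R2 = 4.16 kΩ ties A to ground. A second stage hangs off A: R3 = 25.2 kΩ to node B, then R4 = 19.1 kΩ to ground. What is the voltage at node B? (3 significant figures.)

The second stage (R3 + R4 = 44.30 kΩ) loads node A in parallel with R2.
Effective lower resistance at A: R2 ‖ 44.30 = 3.803 kΩ.
V_A = 35.4 × 3.803/(42.3 + 3.803) = 2.920 V.
Stage 2 is unloaded, so V_B = V_A · R4/(R3+R4) = 2.920 × 19.1/44.30 = 1.259 V.

V_B ≈ 1.26 V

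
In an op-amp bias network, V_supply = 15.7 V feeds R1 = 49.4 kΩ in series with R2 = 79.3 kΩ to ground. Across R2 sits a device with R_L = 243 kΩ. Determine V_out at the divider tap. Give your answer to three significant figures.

V_out ≈ 8.60 V

The load sits in parallel with R2, giving an effective lower resistance R2' = R2·R_L/(R2+R_L) = 59.79 kΩ.
Then V_out = V_supply · R2'/(R1 + R2') = 15.7 × 59.79/109.2 = 8.597 V.
(Unloaded it would be 9.67 V; the load pulls it down.)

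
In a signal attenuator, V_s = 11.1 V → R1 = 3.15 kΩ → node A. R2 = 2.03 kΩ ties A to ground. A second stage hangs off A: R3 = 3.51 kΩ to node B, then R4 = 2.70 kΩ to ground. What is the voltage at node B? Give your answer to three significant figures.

The second stage (R3 + R4 = 6.210 kΩ) loads node A in parallel with R2.
R2 ‖ (R3+R4) = 1.530 kΩ.
First divider: V_A = V_s · 1.530/(3.15 + 1.530) = 3.629 V.
Then the unloaded second divider: V_B = V_A × R4/(R3+R4) = 3.629 × 0.4348 = 1.578 V.

V_B ≈ 1.58 V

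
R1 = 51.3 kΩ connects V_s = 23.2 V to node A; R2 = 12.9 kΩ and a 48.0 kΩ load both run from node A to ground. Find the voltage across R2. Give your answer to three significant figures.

R2 ‖ R_L = (12.9 × 48.0)/(12.9 + 48.0) = 10.17 kΩ.
Then V_out = V_s · R2'/(R1 + R2') = 23.2 × 10.17/61.47 = 3.838 V.

V_out ≈ 3.84 V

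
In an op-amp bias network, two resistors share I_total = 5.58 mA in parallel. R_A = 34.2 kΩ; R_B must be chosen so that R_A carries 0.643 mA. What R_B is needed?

The fraction through R_A equals R_B/(R_A+R_B).
With f = 0.1152, R_B = R_A · f/(1−f) = 34.2 × 0.1302 = 4.454 kΩ.

R_B ≈ 4.45 kΩ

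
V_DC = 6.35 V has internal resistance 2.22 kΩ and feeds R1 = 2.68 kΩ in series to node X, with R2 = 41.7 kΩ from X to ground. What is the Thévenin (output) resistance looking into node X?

R1' = 2.22 + 2.68 = 4.900 kΩ (source resistance + R1).
Zeroing V_DC shorts the top of R1' to ground, so R_th = R1' ‖ R2 = 4.385 kΩ.

R_th ≈ 4.38 kΩ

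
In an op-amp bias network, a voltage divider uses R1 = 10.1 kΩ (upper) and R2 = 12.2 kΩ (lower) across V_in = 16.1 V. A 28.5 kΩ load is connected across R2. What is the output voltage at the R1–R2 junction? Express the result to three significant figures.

V_out ≈ 7.38 V

R2 ‖ R_L = (12.2 × 28.5)/(12.2 + 28.5) = 8.543 kΩ.
Then V_out = V_in · R2'/(R1 + R2') = 16.1 × 8.543/18.64 = 7.378 V.
(Unloaded it would be 8.81 V; the load pulls it down.)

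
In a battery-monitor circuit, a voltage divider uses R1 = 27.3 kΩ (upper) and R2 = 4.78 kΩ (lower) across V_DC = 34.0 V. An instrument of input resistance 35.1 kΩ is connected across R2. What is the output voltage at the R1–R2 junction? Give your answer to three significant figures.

V_out ≈ 4.54 V

R2 ‖ R_L = (4.78 × 35.1)/(4.78 + 35.1) = 4.207 kΩ.
Now apply the divider: V_out = 34.0 × 0.1335 = 4.540 V.
(Unloaded it would be 5.07 V; the load pulls it down.)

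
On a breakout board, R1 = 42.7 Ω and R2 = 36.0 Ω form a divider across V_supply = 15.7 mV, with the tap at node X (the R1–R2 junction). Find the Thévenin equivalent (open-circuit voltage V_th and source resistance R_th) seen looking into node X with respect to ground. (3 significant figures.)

V_th ≈ 7.18 mV, R_th ≈ 19.5 Ω

V_th is the unloaded tap voltage: V_supply · R2/(R1+R2) = 15.7 × 0.4574 = 7.182 mV.
With V_supply suppressed (replaced by a short), R_th = R1 ‖ R2 = (42.70 × 36.0)/(42.70 + 36.0) = 19.53 Ω.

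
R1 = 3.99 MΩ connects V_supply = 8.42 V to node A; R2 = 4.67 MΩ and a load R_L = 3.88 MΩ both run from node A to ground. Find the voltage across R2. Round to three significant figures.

V_out ≈ 2.92 V

The load sits in parallel with R2, giving an effective lower resistance R2' = R2·R_L/(R2+R_L) = 2.119 MΩ.
Then V_out = V_supply · R2'/(R1 + R2') = 8.42 × 2.119/6.109 = 2.921 V.
(Unloaded it would be 4.54 V; the load pulls it down.)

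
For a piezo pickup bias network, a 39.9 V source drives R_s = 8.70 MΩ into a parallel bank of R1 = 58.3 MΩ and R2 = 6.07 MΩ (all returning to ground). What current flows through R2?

Equivalent of the parallel group: R_p = 5.498 MΩ.
V_A = 39.9 × 5.498/14.20 = 15.45 V.
Branch current I = V_A/R2 = 15.45/6.07 = 2.545 µA.

I ≈ 2.55 µA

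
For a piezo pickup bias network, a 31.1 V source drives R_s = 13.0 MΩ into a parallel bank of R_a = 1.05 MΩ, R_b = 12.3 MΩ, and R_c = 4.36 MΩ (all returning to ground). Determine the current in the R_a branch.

Parallel bank: R_p = 1/(1/1.05 + 1/12.3 + 1/4.36) = 0.7917 MΩ.
V_A = 31.1 × 0.7917/13.79 = 1.785 V.
I(R_a) = V_A / R_a = 1.785/1.05 = 1.700 µA.

I ≈ 1.70 µA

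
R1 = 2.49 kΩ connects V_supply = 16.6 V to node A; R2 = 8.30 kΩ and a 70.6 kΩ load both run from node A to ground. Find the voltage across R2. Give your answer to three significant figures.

R2 ‖ R_L = (8.30 × 70.6)/(8.30 + 70.6) = 7.427 kΩ.
Now apply the divider: V_out = 16.6 × 0.7489 = 12.43 V.
(Unloaded it would be 12.8 V; the load pulls it down.)

V_out ≈ 12.4 V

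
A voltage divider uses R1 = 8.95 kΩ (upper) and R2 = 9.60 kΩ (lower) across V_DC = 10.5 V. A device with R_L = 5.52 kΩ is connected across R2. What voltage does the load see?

First combine the lower leg with the load: R2 ‖ R_L = 3.505 kΩ.
Now apply the divider: V_out = 10.5 × 0.2814 = 2.955 V.

V_out ≈ 2.95 V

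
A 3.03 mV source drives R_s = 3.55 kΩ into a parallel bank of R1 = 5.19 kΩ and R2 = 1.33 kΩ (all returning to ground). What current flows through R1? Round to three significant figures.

I ≈ 0.134 µA

Equivalent of the parallel group: R_p = 1.059 kΩ.
V_A = 3.03 × 1.059/4.609 = 0.6960 mV.
I(R1) = V_A / R1 = 0.6960/5.19 = 0.1341 µA.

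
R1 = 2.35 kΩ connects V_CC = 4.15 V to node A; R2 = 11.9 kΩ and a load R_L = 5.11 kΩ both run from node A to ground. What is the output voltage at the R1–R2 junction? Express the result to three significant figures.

V_out ≈ 2.50 V

The load sits in parallel with R2, giving an effective lower resistance R2' = R2·R_L/(R2+R_L) = 3.575 kΩ.
Then V_out = V_CC · R2'/(R1 + R2') = 4.15 × 3.575/5.925 = 2.504 V.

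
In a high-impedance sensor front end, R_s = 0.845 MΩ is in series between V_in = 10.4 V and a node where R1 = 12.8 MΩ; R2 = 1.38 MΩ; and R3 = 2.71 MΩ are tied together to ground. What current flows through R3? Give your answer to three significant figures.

Combine the parallel branches: R_p = (1/12.8 + 1/1.38 + 1/2.71)⁻¹ = 0.8534 MΩ.
Node voltage V_A = V_in · R_p/(R_s + R_p) = 10.4 × 0.5025 = 5.226 V.
Branch current I = V_A/R3 = 5.226/2.71 = 1.928 µA.

I ≈ 1.93 µA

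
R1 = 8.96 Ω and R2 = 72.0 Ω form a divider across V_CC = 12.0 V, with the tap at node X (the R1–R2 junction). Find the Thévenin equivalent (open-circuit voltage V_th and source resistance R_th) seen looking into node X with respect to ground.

V_th ≈ 10.7 V, R_th ≈ 7.97 Ω

V_th is the unloaded tap voltage: V_CC · R2/(R1+R2) = 12.0 × 0.8893 = 10.67 V.
Zeroing V_CC shorts the top of R1 to ground, so R_th = R1 ‖ R2 = 7.968 Ω.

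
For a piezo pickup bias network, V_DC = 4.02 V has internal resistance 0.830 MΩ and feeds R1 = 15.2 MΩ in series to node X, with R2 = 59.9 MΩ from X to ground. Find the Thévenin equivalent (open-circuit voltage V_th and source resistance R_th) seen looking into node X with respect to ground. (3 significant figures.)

R1' = 0.830 + 15.2 = 16.03 MΩ (source resistance + R1).
Open-circuit (no load on X): V_th = V_DC · R2/(R1' + R2) = 4.02 × 59.9/(16.03 + 59.9) = 3.171 V.
Zeroing V_DC shorts the top of R1' to ground, so R_th = R1' ‖ R2 = 12.65 MΩ.

V_th ≈ 3.17 V, R_th ≈ 12.6 MΩ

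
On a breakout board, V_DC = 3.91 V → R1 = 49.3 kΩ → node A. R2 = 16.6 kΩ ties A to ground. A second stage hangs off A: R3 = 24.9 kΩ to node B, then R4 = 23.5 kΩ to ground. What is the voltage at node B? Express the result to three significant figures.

Node A sees R2 in parallel with the series input of stage 2, R3 + R4 = 48.40 kΩ.
Effective lower resistance at A: R2 ‖ 48.40 = 12.36 kΩ.
So V_A = 3.91 × 0.2005 = 0.7838 V.
Then the unloaded second divider: V_B = V_A × R4/(R3+R4) = 0.7838 × 0.4855 = 0.3806 V.

V_B ≈ 0.381 V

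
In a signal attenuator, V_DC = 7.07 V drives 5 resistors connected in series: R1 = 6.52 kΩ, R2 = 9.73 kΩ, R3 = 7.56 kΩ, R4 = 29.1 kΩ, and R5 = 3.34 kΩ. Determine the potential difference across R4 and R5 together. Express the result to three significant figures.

V ≈ 4.08 V

Total series resistance ΣR = 6.52 + 9.73 + 7.56 + 29.1 + 3.34 = 56.25 kΩ.
R_{R4..R5} = 29.1 + 3.34 = 32.44 kΩ.
Voltage divider: V = V_DC · (32.44 / 56.25) = 7.07 × 0.5767 = 4.077 V.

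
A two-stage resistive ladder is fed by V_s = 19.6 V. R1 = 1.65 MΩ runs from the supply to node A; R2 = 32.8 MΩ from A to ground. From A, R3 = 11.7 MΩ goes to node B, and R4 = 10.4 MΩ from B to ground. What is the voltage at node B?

V_B ≈ 8.20 V

Looking into the second stage from A: R3 + R4 = 22.10 MΩ appears in parallel with R2.
Effective lower resistance at A: R2 ‖ 22.10 = 13.20 MΩ.
So V_A = 19.6 × 0.8889 = 17.42 V.
Then the unloaded second divider: V_B = V_A × R4/(R3+R4) = 17.42 × 0.4706 = 8.199 V.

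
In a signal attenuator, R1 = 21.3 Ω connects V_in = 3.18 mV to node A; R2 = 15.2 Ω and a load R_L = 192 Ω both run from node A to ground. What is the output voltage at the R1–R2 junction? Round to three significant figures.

R2 ‖ R_L = (15.2 × 192)/(15.2 + 192) = 14.08 Ω.
Now apply the divider: V_out = 3.18 × 0.3980 = 1.266 mV.
(Unloaded it would be 1.32 mV; the load pulls it down.)

V_out ≈ 1.27 mV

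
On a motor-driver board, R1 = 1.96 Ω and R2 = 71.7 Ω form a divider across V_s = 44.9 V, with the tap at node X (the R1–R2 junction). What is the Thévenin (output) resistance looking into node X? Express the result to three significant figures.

R_th ≈ 1.91 Ω

With V_s suppressed (replaced by a short), R_th = R1 ‖ R2 = (1.960 × 71.7)/(1.960 + 71.7) = 1.908 Ω.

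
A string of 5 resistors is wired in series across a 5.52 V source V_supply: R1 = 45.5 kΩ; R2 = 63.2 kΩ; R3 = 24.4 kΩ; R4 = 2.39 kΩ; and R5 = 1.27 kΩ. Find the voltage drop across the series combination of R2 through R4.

V ≈ 3.63 V

Series total: ΣR = 45.5 + 63.2 + 24.4 + 2.39 + 1.27 = 136.8 kΩ.
R_{R2..R4} = 63.2 + 24.4 + 2.39 = 89.99 kΩ.
By the voltage-divider rule, V = 5.52 × 89.99/136.8 = 3.632 V.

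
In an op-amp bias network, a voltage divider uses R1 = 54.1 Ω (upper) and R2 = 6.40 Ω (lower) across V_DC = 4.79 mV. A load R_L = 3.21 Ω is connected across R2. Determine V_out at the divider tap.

R2 ‖ R_L = (6.40 × 3.21)/(6.40 + 3.21) = 2.138 Ω.
Now apply the divider: V_out = 4.79 × 0.03801 = 0.1821 mV.

V_out ≈ 0.182 mV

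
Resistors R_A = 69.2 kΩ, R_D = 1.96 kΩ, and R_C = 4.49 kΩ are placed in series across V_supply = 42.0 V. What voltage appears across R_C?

V ≈ 2.49 V

ΣR = 69.2 + 1.96 + 4.49 = 75.65 kΩ.
V = V_supply · R/ΣR = 42.0 × 0.05935 = 2.493 V.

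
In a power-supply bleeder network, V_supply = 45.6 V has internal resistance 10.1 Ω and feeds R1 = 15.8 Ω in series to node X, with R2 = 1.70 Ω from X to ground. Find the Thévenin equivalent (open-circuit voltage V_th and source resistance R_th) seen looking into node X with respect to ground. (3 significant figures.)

R1' = 10.1 + 15.8 = 25.90 Ω (source resistance + R1).
V_th is the unloaded tap voltage: V_supply · R2/(R1'+R2) = 45.6 × 0.06159 = 2.809 V.
Looking into X with the source shorted: R_th = R1'·R2/(R1'+R2) = 25.90 × 1.70/27.60 = 1.595 Ω.

V_th ≈ 2.81 V, R_th ≈ 1.60 Ω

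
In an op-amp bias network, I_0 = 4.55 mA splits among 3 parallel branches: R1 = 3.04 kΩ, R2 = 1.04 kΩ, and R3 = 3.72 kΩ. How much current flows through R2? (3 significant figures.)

ΣG = 1/3.04 + 1/1.04 + 1/3.72 = 1.559.
By the current-divider rule, I = I_0 · G_k/ΣG = 4.55 × 0.6166 = 2.806 mA.

I ≈ 2.81 mA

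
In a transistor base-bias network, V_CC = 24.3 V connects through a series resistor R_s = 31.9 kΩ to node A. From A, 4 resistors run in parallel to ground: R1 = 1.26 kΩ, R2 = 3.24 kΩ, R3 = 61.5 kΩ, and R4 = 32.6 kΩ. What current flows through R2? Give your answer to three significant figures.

I ≈ 0.199 mA

Combine the parallel branches: R_p = (1/1.26 + 1/3.24 + 1/61.5 + 1/32.6)⁻¹ = 0.8701 kΩ.
V_A = 24.3 × 0.8701/32.77 = 0.6452 V.
Branch current I = V_A/R2 = 0.6452/3.24 = 0.1991 mA.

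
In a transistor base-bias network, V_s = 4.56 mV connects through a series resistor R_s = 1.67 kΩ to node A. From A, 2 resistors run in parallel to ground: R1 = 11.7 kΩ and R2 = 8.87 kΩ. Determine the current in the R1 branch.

I ≈ 0.293 µA

Equivalent of the parallel group: R_p = 5.045 kΩ.
V_A = 4.56 × 5.045/6.715 = 3.426 mV.
Branch current I = V_A/R1 = 3.426/11.7 = 0.2928 µA.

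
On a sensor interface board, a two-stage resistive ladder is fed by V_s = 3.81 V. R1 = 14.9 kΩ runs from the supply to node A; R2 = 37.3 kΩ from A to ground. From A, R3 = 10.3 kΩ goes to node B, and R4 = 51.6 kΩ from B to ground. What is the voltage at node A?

V_A ≈ 2.32 V

The second stage (R3 + R4 = 61.90 kΩ) loads node A in parallel with R2.
Effective lower resistance at A: R2 ‖ 61.90 = 23.27 kΩ.
So V_A = 3.81 × 0.6097 = 2.323 V.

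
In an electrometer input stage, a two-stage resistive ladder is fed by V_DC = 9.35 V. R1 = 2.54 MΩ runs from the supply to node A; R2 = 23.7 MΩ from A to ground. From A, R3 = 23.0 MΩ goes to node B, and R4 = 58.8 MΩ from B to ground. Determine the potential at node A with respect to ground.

Node A sees R2 in parallel with the series input of stage 2, R3 + R4 = 81.80 MΩ.
R2 ‖ (R3+R4) = 18.38 MΩ.
First divider: V_A = V_DC · 18.38/(2.54 + 18.38) = 8.215 V.

V_A ≈ 8.21 V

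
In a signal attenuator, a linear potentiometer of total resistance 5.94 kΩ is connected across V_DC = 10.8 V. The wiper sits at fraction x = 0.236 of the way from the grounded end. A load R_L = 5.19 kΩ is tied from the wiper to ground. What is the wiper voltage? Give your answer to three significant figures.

Lower segment x·R_p = 1.402 kΩ; upper segment (1−x)·R_p = 4.538 kΩ.
(x·R_p) ‖ R_L = 1.104 kΩ.
V_out = 10.8 × 1.104/(4.538 + 1.104) = 2.113 V.
(Unloaded: V_out = x·V_DC = 2.55 V.)

V_out ≈ 2.11 V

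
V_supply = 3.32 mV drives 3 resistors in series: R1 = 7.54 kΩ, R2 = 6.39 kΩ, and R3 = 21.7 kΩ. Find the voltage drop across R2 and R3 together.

ΣR = 7.54 + 6.39 + 21.7 = 35.63 kΩ.
R_{R2..R3} = 6.39 + 21.7 = 28.09 kΩ.
Voltage divider: V = V_supply · (28.09 / 35.63) = 3.32 × 0.7884 = 2.617 mV.

V ≈ 2.62 mV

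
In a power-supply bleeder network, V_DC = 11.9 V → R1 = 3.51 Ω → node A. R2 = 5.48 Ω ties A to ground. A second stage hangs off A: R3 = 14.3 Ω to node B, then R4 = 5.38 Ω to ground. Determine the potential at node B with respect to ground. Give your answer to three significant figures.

V_B ≈ 1.79 V

Node A sees R2 in parallel with the series input of stage 2, R3 + R4 = 19.68 Ω.
R2 ‖ (R3+R4) = 4.286 Ω.
So V_A = 11.9 × 0.5498 = 6.543 V.
Then the unloaded second divider: V_B = V_A × R4/(R3+R4) = 6.543 × 0.2734 = 1.789 V.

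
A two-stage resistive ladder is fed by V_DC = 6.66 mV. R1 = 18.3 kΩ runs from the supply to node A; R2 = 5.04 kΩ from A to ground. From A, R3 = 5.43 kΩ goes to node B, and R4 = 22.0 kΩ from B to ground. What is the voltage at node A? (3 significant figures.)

V_A ≈ 1.26 mV

Looking into the second stage from A: R3 + R4 = 27.43 kΩ appears in parallel with R2.
R2 ‖ (R3+R4) = 4.258 kΩ.
First divider: V_A = V_DC · 4.258/(18.3 + 4.258) = 1.257 mV.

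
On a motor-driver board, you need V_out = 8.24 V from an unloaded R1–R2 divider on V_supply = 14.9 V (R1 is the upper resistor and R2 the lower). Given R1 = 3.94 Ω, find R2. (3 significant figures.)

The divider ratio is R2/(R1+R2) = 8.24/14.9 = 0.5530.
So R2 = R1 · V_out/(V_supply − V_out) = 3.94 × 8.24/(14.9 − 8.24) = 3.94 × 1.237 = 4.875 Ω.

R2 ≈ 4.87 Ω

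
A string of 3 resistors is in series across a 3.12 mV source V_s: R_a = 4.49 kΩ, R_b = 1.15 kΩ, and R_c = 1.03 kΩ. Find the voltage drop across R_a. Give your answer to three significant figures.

Total series resistance ΣR = 4.49 + 1.15 + 1.03 = 6.670 kΩ.
Voltage divider: V = V_s · (4.490 / 6.670) = 3.12 × 0.6732 = 2.100 mV.

V ≈ 2.10 mV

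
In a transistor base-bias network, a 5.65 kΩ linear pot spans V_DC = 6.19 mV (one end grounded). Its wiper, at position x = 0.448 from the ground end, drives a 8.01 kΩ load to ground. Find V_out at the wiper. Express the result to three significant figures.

V_out ≈ 2.36 mV

Lower segment x·R_p = 2.531 kΩ; upper segment (1−x)·R_p = 3.119 kΩ.
Lower segment in parallel with the load: 2.531 ‖ 8.01 = 1.923 kΩ.
Then V_out = V_DC · 1.923/(3.119 + 1.923) = 2.361 mV.
(Unloaded: V_out = x·V_DC = 2.77 mV.)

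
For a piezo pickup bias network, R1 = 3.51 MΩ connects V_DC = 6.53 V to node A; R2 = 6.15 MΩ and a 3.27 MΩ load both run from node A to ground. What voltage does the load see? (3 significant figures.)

V_out ≈ 2.47 V

R2 ‖ R_L = (6.15 × 3.27)/(6.15 + 3.27) = 2.135 MΩ.
Then V_out = V_DC · R2'/(R1 + R2') = 6.53 × 2.135/5.645 = 2.470 V.
(Unloaded it would be 4.16 V; the load pulls it down.)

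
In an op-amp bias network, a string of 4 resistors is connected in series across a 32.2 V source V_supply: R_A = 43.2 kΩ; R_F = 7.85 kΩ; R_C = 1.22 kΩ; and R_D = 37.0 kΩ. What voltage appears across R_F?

V ≈ 2.83 V

Total series resistance ΣR = 43.2 + 7.85 + 1.22 + 37.0 = 89.27 kΩ.
Voltage divider: V = V_supply · (7.850 / 89.27) = 32.2 × 0.08794 = 2.832 V.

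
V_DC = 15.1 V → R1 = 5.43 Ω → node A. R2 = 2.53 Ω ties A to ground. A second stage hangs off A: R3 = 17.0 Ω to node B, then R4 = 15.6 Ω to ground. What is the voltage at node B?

Looking into the second stage from A: R3 + R4 = 32.60 Ω appears in parallel with R2.
Effective lower resistance at A: R2 ‖ 32.60 = 2.348 Ω.
V_A = 15.1 × 2.348/(5.43 + 2.348) = 4.558 V.
V_B = V_A × 0.4785 = 2.181 V.

V_B ≈ 2.18 V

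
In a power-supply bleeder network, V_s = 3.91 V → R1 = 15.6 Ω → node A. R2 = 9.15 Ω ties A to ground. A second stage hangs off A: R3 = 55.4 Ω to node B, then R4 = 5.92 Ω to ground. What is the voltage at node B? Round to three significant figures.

V_B ≈ 0.128 V

The second stage (R3 + R4 = 61.32 Ω) loads node A in parallel with R2.
Effective lower resistance at A: R2 ‖ 61.32 = 7.962 Ω.
V_A = 3.91 × 7.962/(15.6 + 7.962) = 1.321 V.
Then the unloaded second divider: V_B = V_A × R4/(R3+R4) = 1.321 × 0.09654 = 0.1276 V.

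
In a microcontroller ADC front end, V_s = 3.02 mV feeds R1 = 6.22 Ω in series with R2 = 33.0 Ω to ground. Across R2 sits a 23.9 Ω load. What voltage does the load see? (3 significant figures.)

R2 ‖ R_L = (33.0 × 23.9)/(33.0 + 23.9) = 13.86 Ω.
Then V_out = V_s · R2'/(R1 + R2') = 3.02 × 13.86/20.08 = 2.085 mV.

V_out ≈ 2.08 mV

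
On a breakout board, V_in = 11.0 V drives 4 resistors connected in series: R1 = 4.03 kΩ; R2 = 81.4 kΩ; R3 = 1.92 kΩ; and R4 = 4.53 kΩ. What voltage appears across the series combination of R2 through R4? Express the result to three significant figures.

V ≈ 10.5 V

ΣR = 4.03 + 81.4 + 1.92 + 4.53 = 91.88 kΩ.
R_{R2..R4} = 81.4 + 1.92 + 4.53 = 87.85 kΩ.
Voltage divider: V = V_in · (87.85 / 91.88) = 11.0 × 0.9561 = 10.52 V.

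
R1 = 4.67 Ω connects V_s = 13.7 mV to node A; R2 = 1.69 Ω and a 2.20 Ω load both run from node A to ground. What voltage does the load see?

V_out ≈ 2.33 mV

The load sits in parallel with R2, giving an effective lower resistance R2' = R2·R_L/(R2+R_L) = 0.9558 Ω.
Voltage divider with the loaded lower leg: V_out = 13.7 × 0.9558/(4.67 + 0.9558) = 13.7 × 0.1699 = 2.328 mV.
(Unloaded it would be 3.64 mV; the load pulls it down.)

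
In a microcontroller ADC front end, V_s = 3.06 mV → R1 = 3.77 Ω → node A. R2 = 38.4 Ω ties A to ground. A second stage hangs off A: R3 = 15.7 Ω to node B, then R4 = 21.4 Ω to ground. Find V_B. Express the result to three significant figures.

The second stage (R3 + R4 = 37.10 Ω) loads node A in parallel with R2.
R2 ‖ (R3+R4) = 18.87 Ω.
First divider: V_A = V_s · 18.87/(3.77 + 18.87) = 2.550 mV.
Stage 2 is unloaded, so V_B = V_A · R4/(R3+R4) = 2.550 × 21.4/37.10 = 1.471 mV.

V_B ≈ 1.47 mV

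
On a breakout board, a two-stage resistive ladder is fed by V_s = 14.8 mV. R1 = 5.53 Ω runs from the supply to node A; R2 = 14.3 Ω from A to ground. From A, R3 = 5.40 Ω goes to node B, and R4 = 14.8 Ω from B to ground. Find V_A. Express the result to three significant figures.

Looking into the second stage from A: R3 + R4 = 20.20 Ω appears in parallel with R2.
Effective lower resistance at A: R2 ‖ 20.20 = 8.373 Ω.
So V_A = 14.8 × 0.6022 = 8.913 mV.

V_A ≈ 8.91 mV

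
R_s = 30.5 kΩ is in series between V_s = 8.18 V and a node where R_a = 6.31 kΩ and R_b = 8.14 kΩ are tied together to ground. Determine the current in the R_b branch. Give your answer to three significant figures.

I ≈ 0.105 mA

Parallel bank: R_p = 1/(1/6.31 + 1/8.14) = 3.555 kΩ.
V_A by voltage divider: V_A = 8.18 × 3.555/(30.5 + 3.555) = 0.8538 V.
Branch current I = V_A/R_b = 0.8538/8.14 = 0.1049 mA.
(Equivalently: I_total = 0.2402 mA, then current-divider fraction G_k/ΣG = 0.4367.)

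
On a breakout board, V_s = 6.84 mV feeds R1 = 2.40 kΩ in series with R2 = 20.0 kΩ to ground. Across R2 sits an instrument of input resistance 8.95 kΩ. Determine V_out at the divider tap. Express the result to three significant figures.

First combine the lower leg with the load: R2 ‖ R_L = 6.183 kΩ.
Then V_out = V_s · R2'/(R1 + R2') = 6.84 × 6.183/8.583 = 4.927 mV.
(Unloaded it would be 6.11 mV; the load pulls it down.)

V_out ≈ 4.93 mV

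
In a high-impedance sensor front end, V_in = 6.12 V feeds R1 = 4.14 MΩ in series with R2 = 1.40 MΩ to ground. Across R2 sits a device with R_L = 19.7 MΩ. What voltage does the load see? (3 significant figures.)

V_out ≈ 1.47 V

First combine the lower leg with the load: R2 ‖ R_L = 1.307 MΩ.
Then V_out = V_in · R2'/(R1 + R2') = 6.12 × 1.307/5.447 = 1.469 V.
(Unloaded it would be 1.55 V; the load pulls it down.)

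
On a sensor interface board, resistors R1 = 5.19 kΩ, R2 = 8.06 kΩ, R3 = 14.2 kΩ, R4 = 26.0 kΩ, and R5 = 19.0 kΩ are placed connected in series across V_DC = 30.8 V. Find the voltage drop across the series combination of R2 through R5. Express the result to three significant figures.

V ≈ 28.6 V

Series total: ΣR = 5.19 + 8.06 + 14.2 + 26.0 + 19.0 = 72.45 kΩ.
R_{R2..R5} = 8.06 + 14.2 + 26.0 + 19.0 = 67.26 kΩ.
Voltage divider: V = V_DC · (67.26 / 72.45) = 30.8 × 0.9284 = 28.59 V.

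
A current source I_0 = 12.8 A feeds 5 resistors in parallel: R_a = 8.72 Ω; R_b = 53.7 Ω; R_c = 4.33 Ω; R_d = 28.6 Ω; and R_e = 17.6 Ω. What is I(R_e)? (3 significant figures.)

I ≈ 1.59 A

ΣG = 1/8.72 + 1/53.7 + 1/4.33 + 1/28.6 + 1/17.6 = 0.4560.
By the current-divider rule, I = I_0 · G_k/ΣG = 12.8 × 0.1246 = 1.595 A.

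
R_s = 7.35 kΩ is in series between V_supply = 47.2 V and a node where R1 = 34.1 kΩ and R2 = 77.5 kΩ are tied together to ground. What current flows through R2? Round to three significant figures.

Parallel bank: R_p = 1/(1/34.1 + 1/77.5) = 23.68 kΩ.
V_A by voltage divider: V_A = 47.2 × 23.68/(7.35 + 23.68) = 36.02 V.
I(R2) = V_A / R2 = 36.02/77.5 = 0.4648 mA.
(Equivalently: I_total = 1.521 mA, then current-divider fraction G_k/ΣG = 0.3056.)

I ≈ 0.465 mA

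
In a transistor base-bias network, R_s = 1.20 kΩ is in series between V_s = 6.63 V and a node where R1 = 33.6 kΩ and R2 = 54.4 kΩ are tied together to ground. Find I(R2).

Equivalent of the parallel group: R_p = 20.77 kΩ.
V_A by voltage divider: V_A = 6.63 × 20.77/(1.20 + 20.77) = 6.268 V.
Branch current I = V_A/R2 = 6.268/54.4 = 0.1152 mA.

I ≈ 0.115 mA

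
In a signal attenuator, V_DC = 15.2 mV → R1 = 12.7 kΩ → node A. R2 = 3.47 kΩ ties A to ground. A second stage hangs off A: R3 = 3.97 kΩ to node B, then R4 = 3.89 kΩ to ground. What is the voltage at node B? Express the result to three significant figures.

V_B ≈ 1.20 mV

The second stage (R3 + R4 = 7.860 kΩ) loads node A in parallel with R2.
R2 ‖ (R3+R4) = 2.407 kΩ.
So V_A = 15.2 × 0.1593 = 2.422 mV.
Then the unloaded second divider: V_B = V_A × R4/(R3+R4) = 2.422 × 0.4949 = 1.199 mV.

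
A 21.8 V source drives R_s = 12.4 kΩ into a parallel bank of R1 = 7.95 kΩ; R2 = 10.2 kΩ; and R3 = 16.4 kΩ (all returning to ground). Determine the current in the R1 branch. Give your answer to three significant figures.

I ≈ 0.605 mA

Parallel bank: R_p = 1/(1/7.95 + 1/10.2 + 1/16.4) = 3.511 kΩ.
V_A by voltage divider: V_A = 21.8 × 3.511/(12.4 + 3.511) = 4.811 V.
I(R1) = V_A / R1 = 4.811/7.95 = 0.6051 mA.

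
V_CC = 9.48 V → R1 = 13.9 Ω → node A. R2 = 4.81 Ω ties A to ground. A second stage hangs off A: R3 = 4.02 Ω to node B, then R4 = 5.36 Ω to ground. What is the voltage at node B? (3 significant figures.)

Node A sees R2 in parallel with the series input of stage 2, R3 + R4 = 9.380 Ω.
Effective lower resistance at A: R2 ‖ 9.380 = 3.180 Ω.
So V_A = 9.48 × 0.1862 = 1.765 V.
V_B = V_A × 0.5714 = 1.008 V.

V_B ≈ 1.01 V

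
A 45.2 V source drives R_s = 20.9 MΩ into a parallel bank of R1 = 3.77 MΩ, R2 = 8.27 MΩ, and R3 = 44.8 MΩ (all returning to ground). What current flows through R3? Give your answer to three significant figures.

Parallel bank: R_p = 1/(1/3.77 + 1/8.27 + 1/44.8) = 2.448 MΩ.
V_A by voltage divider: V_A = 45.2 × 2.448/(20.9 + 2.448) = 4.739 V.
Branch current I = V_A/R3 = 4.739/44.8 = 0.1058 µA.

I ≈ 0.106 µA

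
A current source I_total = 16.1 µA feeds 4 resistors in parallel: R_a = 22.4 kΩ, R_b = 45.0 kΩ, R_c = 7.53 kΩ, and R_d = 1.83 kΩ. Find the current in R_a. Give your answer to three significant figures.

Total conductance ΣG = 1/22.4 + 1/45.0 + 1/7.53 + 1/1.83 = 0.7461 (units of 1/kΩ).
Current divider: I(R_a) = I_total · G_k/ΣG = 16.1 × (0.04464/0.7461) = 16.1 × 0.05983 = 0.9633 µA.

I ≈ 0.963 µA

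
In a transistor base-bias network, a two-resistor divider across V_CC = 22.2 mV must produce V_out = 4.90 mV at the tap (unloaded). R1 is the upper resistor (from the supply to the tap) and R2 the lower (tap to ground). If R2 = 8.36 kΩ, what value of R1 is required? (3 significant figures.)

R1 ≈ 29.5 kΩ

Required fraction k = V_out/V_CC = 0.2207.
R1 = R2·(1/k − 1) = 8.36 × 3.531 = 29.52 kΩ.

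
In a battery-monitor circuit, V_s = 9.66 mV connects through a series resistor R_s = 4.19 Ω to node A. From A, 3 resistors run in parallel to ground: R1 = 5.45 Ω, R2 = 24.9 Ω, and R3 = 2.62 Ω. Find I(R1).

Parallel bank: R_p = 1/(1/5.45 + 1/24.9 + 1/2.62) = 1.652 Ω.
V_A = 9.66 × 1.652/5.842 = 2.732 mV.
I(R1) = V_A / R1 = 2.732/5.45 = 0.5012 mA.

I ≈ 0.501 mA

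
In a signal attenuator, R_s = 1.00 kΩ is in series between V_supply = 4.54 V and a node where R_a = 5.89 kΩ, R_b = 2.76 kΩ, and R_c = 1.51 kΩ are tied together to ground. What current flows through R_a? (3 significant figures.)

I ≈ 0.351 mA

Parallel bank: R_p = 1/(1/5.89 + 1/2.76 + 1/1.51) = 0.8373 kΩ.
V_A by voltage divider: V_A = 4.54 × 0.8373/(1.00 + 0.8373) = 2.069 V.
I(R_a) = V_A / R_a = 2.069/5.89 = 0.3513 mA.
(Check via current divider: I_total = 2.471 mA; share G_k/ΣG = 0.1422 → same result.)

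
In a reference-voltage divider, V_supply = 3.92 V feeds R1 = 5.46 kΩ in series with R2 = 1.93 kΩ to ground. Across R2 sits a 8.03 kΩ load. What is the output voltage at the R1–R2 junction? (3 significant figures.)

V_out ≈ 0.869 V

First combine the lower leg with the load: R2 ‖ R_L = 1.556 kΩ.
Then V_out = V_supply · R2'/(R1 + R2') = 3.92 × 1.556/7.016 = 0.8694 V.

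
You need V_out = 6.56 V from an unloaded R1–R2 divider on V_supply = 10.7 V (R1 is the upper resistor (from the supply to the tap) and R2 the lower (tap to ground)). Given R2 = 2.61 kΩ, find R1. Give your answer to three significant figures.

R1 ≈ 1.65 kΩ

Required fraction k = V_out/V_supply = 0.6131.
R1 = R2·(1/k − 1) = 2.61 × 0.6311 = 1.647 kΩ.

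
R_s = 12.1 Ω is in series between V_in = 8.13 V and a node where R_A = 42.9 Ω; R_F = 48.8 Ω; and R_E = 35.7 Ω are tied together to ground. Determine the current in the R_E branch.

Combine the parallel branches: R_p = (1/42.9 + 1/48.8 + 1/35.7)⁻¹ = 13.93 Ω.
Node voltage V_A = V_in · R_p/(R_s + R_p) = 8.13 × 0.5351 = 4.350 V.
Branch current I = V_A/R_E = 4.350/35.7 = 0.1219 A.
(Check via current divider: I_total = 0.3124 A; share G_k/ΣG = 0.3901 → same result.)

I ≈ 0.122 A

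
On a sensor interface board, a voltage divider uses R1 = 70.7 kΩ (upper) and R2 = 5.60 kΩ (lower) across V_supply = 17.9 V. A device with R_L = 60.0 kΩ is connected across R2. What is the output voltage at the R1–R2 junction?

The load sits in parallel with R2, giving an effective lower resistance R2' = R2·R_L/(R2+R_L) = 5.122 kΩ.
Then V_out = V_supply · R2'/(R1 + R2') = 17.9 × 5.122/75.82 = 1.209 V.
(Unloaded it would be 1.31 V; the load pulls it down.)

V_out ≈ 1.21 V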